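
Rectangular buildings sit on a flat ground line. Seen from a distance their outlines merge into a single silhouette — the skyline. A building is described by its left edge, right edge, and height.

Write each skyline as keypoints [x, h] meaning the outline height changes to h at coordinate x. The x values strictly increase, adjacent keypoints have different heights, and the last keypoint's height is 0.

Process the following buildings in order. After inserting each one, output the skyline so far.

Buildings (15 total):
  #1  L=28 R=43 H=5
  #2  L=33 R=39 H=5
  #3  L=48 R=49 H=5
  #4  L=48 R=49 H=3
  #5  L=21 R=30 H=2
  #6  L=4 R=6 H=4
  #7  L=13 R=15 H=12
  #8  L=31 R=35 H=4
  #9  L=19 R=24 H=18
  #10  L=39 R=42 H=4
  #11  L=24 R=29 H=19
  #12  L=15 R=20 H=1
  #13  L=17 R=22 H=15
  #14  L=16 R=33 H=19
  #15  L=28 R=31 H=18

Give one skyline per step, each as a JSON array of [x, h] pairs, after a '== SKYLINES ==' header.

== SKYLINES ==
[[28,5],[43,0]]
[[28,5],[43,0]]
[[28,5],[43,0],[48,5],[49,0]]
[[28,5],[43,0],[48,5],[49,0]]
[[21,2],[28,5],[43,0],[48,5],[49,0]]
[[4,4],[6,0],[21,2],[28,5],[43,0],[48,5],[49,0]]
[[4,4],[6,0],[13,12],[15,0],[21,2],[28,5],[43,0],[48,5],[49,0]]
[[4,4],[6,0],[13,12],[15,0],[21,2],[28,5],[43,0],[48,5],[49,0]]
[[4,4],[6,0],[13,12],[15,0],[19,18],[24,2],[28,5],[43,0],[48,5],[49,0]]
[[4,4],[6,0],[13,12],[15,0],[19,18],[24,2],[28,5],[43,0],[48,5],[49,0]]
[[4,4],[6,0],[13,12],[15,0],[19,18],[24,19],[29,5],[43,0],[48,5],[49,0]]
[[4,4],[6,0],[13,12],[15,1],[19,18],[24,19],[29,5],[43,0],[48,5],[49,0]]
[[4,4],[6,0],[13,12],[15,1],[17,15],[19,18],[24,19],[29,5],[43,0],[48,5],[49,0]]
[[4,4],[6,0],[13,12],[15,1],[16,19],[33,5],[43,0],[48,5],[49,0]]
[[4,4],[6,0],[13,12],[15,1],[16,19],[33,5],[43,0],[48,5],[49,0]]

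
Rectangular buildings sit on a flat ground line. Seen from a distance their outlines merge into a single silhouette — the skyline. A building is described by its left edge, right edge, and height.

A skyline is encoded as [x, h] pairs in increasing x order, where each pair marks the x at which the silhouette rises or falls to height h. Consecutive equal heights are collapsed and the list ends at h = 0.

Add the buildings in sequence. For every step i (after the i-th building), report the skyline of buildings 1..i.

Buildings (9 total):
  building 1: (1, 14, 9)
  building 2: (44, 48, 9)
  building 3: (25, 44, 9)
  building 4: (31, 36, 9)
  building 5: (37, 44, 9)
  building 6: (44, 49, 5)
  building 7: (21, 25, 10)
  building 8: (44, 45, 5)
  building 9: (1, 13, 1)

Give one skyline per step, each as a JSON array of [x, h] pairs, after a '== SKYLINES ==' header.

== SKYLINES ==
[[1,9],[14,0]]
[[1,9],[14,0],[44,9],[48,0]]
[[1,9],[14,0],[25,9],[48,0]]
[[1,9],[14,0],[25,9],[48,0]]
[[1,9],[14,0],[25,9],[48,0]]
[[1,9],[14,0],[25,9],[48,5],[49,0]]
[[1,9],[14,0],[21,10],[25,9],[48,5],[49,0]]
[[1,9],[14,0],[21,10],[25,9],[48,5],[49,0]]
[[1,9],[14,0],[21,10],[25,9],[48,5],[49,0]]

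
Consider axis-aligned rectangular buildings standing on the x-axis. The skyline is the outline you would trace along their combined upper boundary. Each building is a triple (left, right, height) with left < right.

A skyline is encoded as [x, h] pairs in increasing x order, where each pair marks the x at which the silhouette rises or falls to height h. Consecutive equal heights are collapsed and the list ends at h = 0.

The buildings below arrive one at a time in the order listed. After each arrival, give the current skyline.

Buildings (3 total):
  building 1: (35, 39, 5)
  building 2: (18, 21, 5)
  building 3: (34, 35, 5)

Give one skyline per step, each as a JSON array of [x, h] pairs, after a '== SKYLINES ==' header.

== SKYLINES ==
[[35,5],[39,0]]
[[18,5],[21,0],[35,5],[39,0]]
[[18,5],[21,0],[34,5],[39,0]]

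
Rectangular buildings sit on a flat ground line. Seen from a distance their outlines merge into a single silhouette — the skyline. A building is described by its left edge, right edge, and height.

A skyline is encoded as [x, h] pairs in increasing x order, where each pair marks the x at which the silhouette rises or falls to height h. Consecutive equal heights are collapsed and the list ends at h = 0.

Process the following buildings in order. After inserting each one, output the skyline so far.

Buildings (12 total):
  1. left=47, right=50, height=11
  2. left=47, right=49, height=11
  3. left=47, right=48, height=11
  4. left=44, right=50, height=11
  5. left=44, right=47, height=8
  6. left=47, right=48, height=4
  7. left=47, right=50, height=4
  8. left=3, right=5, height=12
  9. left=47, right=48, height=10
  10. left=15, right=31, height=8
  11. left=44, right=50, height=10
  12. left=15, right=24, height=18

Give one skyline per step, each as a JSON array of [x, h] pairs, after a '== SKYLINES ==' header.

== SKYLINES ==
[[47,11],[50,0]]
[[47,11],[50,0]]
[[47,11],[50,0]]
[[44,11],[50,0]]
[[44,11],[50,0]]
[[44,11],[50,0]]
[[44,11],[50,0]]
[[3,12],[5,0],[44,11],[50,0]]
[[3,12],[5,0],[44,11],[50,0]]
[[3,12],[5,0],[15,8],[31,0],[44,11],[50,0]]
[[3,12],[5,0],[15,8],[31,0],[44,11],[50,0]]
[[3,12],[5,0],[15,18],[24,8],[31,0],[44,11],[50,0]]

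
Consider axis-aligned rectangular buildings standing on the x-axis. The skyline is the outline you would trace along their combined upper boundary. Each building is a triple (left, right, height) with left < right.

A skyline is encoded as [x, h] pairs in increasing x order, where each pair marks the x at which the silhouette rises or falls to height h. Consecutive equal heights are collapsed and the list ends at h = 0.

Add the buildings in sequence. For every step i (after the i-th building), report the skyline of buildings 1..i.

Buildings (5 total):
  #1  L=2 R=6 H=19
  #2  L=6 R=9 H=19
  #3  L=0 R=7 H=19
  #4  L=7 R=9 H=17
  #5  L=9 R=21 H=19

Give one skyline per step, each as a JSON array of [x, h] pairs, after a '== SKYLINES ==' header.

== SKYLINES ==
[[2,19],[6,0]]
[[2,19],[9,0]]
[[0,19],[9,0]]
[[0,19],[9,0]]
[[0,19],[21,0]]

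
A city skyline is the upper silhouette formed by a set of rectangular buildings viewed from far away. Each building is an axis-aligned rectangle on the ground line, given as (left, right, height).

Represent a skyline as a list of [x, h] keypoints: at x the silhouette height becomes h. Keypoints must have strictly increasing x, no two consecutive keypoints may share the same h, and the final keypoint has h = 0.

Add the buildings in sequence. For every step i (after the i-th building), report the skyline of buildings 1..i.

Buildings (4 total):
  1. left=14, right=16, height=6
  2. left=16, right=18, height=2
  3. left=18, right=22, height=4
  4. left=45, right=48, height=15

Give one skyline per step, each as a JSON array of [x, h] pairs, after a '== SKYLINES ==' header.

== SKYLINES ==
[[14,6],[16,0]]
[[14,6],[16,2],[18,0]]
[[14,6],[16,2],[18,4],[22,0]]
[[14,6],[16,2],[18,4],[22,0],[45,15],[48,0]]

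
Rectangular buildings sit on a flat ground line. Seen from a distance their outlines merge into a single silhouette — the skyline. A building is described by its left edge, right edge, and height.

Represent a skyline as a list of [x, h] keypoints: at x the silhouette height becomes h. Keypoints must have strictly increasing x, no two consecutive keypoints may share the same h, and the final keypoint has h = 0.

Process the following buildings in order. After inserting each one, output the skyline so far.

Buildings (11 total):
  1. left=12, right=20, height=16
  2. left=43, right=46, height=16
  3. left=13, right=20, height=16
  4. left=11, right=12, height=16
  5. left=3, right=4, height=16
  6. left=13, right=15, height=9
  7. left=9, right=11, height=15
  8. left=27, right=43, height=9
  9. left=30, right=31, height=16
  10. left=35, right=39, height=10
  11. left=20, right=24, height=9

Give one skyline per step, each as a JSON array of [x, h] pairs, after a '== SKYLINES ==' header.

== SKYLINES ==
[[12,16],[20,0]]
[[12,16],[20,0],[43,16],[46,0]]
[[12,16],[20,0],[43,16],[46,0]]
[[11,16],[20,0],[43,16],[46,0]]
[[3,16],[4,0],[11,16],[20,0],[43,16],[46,0]]
[[3,16],[4,0],[11,16],[20,0],[43,16],[46,0]]
[[3,16],[4,0],[9,15],[11,16],[20,0],[43,16],[46,0]]
[[3,16],[4,0],[9,15],[11,16],[20,0],[27,9],[43,16],[46,0]]
[[3,16],[4,0],[9,15],[11,16],[20,0],[27,9],[30,16],[31,9],[43,16],[46,0]]
[[3,16],[4,0],[9,15],[11,16],[20,0],[27,9],[30,16],[31,9],[35,10],[39,9],[43,16],[46,0]]
[[3,16],[4,0],[9,15],[11,16],[20,9],[24,0],[27,9],[30,16],[31,9],[35,10],[39,9],[43,16],[46,0]]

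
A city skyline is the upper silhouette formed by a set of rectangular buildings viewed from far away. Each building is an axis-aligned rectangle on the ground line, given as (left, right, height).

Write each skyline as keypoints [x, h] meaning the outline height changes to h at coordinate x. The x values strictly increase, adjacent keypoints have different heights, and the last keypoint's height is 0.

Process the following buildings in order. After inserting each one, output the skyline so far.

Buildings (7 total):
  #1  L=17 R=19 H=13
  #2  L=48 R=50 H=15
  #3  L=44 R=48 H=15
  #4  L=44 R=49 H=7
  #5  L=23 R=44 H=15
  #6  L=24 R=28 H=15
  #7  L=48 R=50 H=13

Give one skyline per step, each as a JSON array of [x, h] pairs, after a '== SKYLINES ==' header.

== SKYLINES ==
[[17,13],[19,0]]
[[17,13],[19,0],[48,15],[50,0]]
[[17,13],[19,0],[44,15],[50,0]]
[[17,13],[19,0],[44,15],[50,0]]
[[17,13],[19,0],[23,15],[50,0]]
[[17,13],[19,0],[23,15],[50,0]]
[[17,13],[19,0],[23,15],[50,0]]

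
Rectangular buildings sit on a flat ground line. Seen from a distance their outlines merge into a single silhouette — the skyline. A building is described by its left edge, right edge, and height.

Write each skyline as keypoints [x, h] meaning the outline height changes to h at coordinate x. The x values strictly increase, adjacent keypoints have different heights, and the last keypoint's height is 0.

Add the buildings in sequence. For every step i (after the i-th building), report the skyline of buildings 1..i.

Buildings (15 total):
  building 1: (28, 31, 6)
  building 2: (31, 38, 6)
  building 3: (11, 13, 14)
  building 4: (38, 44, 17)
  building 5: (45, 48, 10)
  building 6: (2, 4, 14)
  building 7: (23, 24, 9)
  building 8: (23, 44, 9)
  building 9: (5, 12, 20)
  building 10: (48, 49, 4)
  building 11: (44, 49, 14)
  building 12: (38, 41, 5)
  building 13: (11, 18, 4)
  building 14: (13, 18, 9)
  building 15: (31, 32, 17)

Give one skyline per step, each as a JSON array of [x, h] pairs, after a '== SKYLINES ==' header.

== SKYLINES ==
[[28,6],[31,0]]
[[28,6],[38,0]]
[[11,14],[13,0],[28,6],[38,0]]
[[11,14],[13,0],[28,6],[38,17],[44,0]]
[[11,14],[13,0],[28,6],[38,17],[44,0],[45,10],[48,0]]
[[2,14],[4,0],[11,14],[13,0],[28,6],[38,17],[44,0],[45,10],[48,0]]
[[2,14],[4,0],[11,14],[13,0],[23,9],[24,0],[28,6],[38,17],[44,0],[45,10],[48,0]]
[[2,14],[4,0],[11,14],[13,0],[23,9],[38,17],[44,0],[45,10],[48,0]]
[[2,14],[4,0],[5,20],[12,14],[13,0],[23,9],[38,17],[44,0],[45,10],[48,0]]
[[2,14],[4,0],[5,20],[12,14],[13,0],[23,9],[38,17],[44,0],[45,10],[48,4],[49,0]]
[[2,14],[4,0],[5,20],[12,14],[13,0],[23,9],[38,17],[44,14],[49,0]]
[[2,14],[4,0],[5,20],[12,14],[13,0],[23,9],[38,17],[44,14],[49,0]]
[[2,14],[4,0],[5,20],[12,14],[13,4],[18,0],[23,9],[38,17],[44,14],[49,0]]
[[2,14],[4,0],[5,20],[12,14],[13,9],[18,0],[23,9],[38,17],[44,14],[49,0]]
[[2,14],[4,0],[5,20],[12,14],[13,9],[18,0],[23,9],[31,17],[32,9],[38,17],[44,14],[49,0]]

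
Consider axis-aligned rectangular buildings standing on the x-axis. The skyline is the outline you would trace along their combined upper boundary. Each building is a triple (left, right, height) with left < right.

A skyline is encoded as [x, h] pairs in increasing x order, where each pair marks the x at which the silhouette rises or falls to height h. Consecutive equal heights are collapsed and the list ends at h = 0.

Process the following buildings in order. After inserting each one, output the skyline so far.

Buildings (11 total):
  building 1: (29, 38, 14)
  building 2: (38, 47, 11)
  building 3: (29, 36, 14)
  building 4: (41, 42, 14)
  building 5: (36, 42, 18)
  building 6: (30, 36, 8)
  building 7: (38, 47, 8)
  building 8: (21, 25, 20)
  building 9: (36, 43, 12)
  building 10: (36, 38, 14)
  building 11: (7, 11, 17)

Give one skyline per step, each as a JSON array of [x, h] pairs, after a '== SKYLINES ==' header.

== SKYLINES ==
[[29,14],[38,0]]
[[29,14],[38,11],[47,0]]
[[29,14],[38,11],[47,0]]
[[29,14],[38,11],[41,14],[42,11],[47,0]]
[[29,14],[36,18],[42,11],[47,0]]
[[29,14],[36,18],[42,11],[47,0]]
[[29,14],[36,18],[42,11],[47,0]]
[[21,20],[25,0],[29,14],[36,18],[42,11],[47,0]]
[[21,20],[25,0],[29,14],[36,18],[42,12],[43,11],[47,0]]
[[21,20],[25,0],[29,14],[36,18],[42,12],[43,11],[47,0]]
[[7,17],[11,0],[21,20],[25,0],[29,14],[36,18],[42,12],[43,11],[47,0]]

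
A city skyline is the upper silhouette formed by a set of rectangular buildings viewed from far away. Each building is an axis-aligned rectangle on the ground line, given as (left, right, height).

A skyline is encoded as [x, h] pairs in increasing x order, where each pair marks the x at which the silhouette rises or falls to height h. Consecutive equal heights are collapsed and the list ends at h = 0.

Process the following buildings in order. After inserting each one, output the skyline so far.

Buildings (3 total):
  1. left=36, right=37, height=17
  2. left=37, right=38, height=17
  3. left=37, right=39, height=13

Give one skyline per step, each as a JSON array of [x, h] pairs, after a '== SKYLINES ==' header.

== SKYLINES ==
[[36,17],[37,0]]
[[36,17],[38,0]]
[[36,17],[38,13],[39,0]]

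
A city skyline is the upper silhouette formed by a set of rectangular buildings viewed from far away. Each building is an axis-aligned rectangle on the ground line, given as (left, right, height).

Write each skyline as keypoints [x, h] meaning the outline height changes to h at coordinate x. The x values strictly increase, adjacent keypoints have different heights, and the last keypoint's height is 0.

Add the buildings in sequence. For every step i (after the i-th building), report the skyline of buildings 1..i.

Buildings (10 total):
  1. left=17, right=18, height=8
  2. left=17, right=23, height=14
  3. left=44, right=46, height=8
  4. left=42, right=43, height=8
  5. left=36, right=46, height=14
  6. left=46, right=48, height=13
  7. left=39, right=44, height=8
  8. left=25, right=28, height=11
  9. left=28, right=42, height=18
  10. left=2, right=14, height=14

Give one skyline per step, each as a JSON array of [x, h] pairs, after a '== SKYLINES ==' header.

== SKYLINES ==
[[17,8],[18,0]]
[[17,14],[23,0]]
[[17,14],[23,0],[44,8],[46,0]]
[[17,14],[23,0],[42,8],[43,0],[44,8],[46,0]]
[[17,14],[23,0],[36,14],[46,0]]
[[17,14],[23,0],[36,14],[46,13],[48,0]]
[[17,14],[23,0],[36,14],[46,13],[48,0]]
[[17,14],[23,0],[25,11],[28,0],[36,14],[46,13],[48,0]]
[[17,14],[23,0],[25,11],[28,18],[42,14],[46,13],[48,0]]
[[2,14],[14,0],[17,14],[23,0],[25,11],[28,18],[42,14],[46,13],[48,0]]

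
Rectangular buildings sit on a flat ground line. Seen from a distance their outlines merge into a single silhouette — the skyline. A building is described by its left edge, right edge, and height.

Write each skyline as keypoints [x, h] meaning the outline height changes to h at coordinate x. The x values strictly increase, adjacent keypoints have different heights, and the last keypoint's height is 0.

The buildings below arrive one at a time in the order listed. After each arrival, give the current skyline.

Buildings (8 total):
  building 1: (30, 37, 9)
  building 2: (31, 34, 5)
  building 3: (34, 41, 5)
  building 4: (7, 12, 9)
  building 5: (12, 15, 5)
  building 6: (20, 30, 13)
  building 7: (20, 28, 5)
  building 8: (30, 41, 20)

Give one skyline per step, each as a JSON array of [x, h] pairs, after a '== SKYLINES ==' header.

== SKYLINES ==
[[30,9],[37,0]]
[[30,9],[37,0]]
[[30,9],[37,5],[41,0]]
[[7,9],[12,0],[30,9],[37,5],[41,0]]
[[7,9],[12,5],[15,0],[30,9],[37,5],[41,0]]
[[7,9],[12,5],[15,0],[20,13],[30,9],[37,5],[41,0]]
[[7,9],[12,5],[15,0],[20,13],[30,9],[37,5],[41,0]]
[[7,9],[12,5],[15,0],[20,13],[30,20],[41,0]]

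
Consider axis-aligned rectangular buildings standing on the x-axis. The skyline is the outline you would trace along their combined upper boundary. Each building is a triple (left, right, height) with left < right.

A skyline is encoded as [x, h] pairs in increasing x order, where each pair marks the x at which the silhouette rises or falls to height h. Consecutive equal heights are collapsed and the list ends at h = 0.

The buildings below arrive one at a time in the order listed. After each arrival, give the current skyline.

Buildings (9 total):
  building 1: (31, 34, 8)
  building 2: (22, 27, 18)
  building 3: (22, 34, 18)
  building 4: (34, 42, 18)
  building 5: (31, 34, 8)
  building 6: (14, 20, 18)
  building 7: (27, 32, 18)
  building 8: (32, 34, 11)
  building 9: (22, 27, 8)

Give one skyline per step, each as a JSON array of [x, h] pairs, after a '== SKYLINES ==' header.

== SKYLINES ==
[[31,8],[34,0]]
[[22,18],[27,0],[31,8],[34,0]]
[[22,18],[34,0]]
[[22,18],[42,0]]
[[22,18],[42,0]]
[[14,18],[20,0],[22,18],[42,0]]
[[14,18],[20,0],[22,18],[42,0]]
[[14,18],[20,0],[22,18],[42,0]]
[[14,18],[20,0],[22,18],[42,0]]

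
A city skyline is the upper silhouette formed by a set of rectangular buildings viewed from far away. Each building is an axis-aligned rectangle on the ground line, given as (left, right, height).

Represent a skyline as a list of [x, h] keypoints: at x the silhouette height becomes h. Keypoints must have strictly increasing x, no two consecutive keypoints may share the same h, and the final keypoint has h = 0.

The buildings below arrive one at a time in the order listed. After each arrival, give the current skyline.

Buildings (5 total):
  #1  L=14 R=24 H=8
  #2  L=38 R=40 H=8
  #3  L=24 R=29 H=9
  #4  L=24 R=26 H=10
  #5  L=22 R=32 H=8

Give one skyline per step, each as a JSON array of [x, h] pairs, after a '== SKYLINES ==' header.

== SKYLINES ==
[[14,8],[24,0]]
[[14,8],[24,0],[38,8],[40,0]]
[[14,8],[24,9],[29,0],[38,8],[40,0]]
[[14,8],[24,10],[26,9],[29,0],[38,8],[40,0]]
[[14,8],[24,10],[26,9],[29,8],[32,0],[38,8],[40,0]]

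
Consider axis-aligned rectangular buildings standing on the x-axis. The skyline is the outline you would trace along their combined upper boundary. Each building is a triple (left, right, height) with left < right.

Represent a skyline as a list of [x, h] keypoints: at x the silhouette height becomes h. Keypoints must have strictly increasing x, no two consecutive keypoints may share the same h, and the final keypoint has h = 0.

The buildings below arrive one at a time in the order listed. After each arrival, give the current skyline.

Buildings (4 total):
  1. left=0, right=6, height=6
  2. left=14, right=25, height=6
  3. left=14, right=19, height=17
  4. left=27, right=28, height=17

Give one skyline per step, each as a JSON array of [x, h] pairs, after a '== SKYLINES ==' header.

== SKYLINES ==
[[0,6],[6,0]]
[[0,6],[6,0],[14,6],[25,0]]
[[0,6],[6,0],[14,17],[19,6],[25,0]]
[[0,6],[6,0],[14,17],[19,6],[25,0],[27,17],[28,0]]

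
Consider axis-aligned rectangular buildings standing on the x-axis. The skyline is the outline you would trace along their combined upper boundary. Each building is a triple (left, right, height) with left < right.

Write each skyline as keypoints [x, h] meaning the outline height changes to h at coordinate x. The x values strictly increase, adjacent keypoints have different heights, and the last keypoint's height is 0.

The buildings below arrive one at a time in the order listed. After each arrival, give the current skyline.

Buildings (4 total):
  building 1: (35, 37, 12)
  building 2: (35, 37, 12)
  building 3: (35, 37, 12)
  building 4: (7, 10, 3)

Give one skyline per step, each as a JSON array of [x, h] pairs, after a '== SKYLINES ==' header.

== SKYLINES ==
[[35,12],[37,0]]
[[35,12],[37,0]]
[[35,12],[37,0]]
[[7,3],[10,0],[35,12],[37,0]]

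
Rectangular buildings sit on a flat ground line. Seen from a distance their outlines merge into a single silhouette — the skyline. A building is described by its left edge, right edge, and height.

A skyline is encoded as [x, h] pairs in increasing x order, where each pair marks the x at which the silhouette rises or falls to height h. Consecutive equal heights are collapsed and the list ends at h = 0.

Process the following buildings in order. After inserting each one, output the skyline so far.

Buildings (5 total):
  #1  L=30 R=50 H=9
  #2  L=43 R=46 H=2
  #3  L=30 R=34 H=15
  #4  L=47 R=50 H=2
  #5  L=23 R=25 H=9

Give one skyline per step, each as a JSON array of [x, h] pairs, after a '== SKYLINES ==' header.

== SKYLINES ==
[[30,9],[50,0]]
[[30,9],[50,0]]
[[30,15],[34,9],[50,0]]
[[30,15],[34,9],[50,0]]
[[23,9],[25,0],[30,15],[34,9],[50,0]]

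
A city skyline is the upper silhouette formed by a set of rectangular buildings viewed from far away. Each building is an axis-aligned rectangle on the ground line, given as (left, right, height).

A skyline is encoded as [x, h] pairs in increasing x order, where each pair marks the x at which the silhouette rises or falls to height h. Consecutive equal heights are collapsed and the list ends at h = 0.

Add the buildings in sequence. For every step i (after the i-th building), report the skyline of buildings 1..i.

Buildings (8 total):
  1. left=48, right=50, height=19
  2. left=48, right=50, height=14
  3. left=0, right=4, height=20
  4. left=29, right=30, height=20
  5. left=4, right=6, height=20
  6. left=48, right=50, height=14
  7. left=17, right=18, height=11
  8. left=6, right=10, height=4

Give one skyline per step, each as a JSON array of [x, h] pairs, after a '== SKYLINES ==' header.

== SKYLINES ==
[[48,19],[50,0]]
[[48,19],[50,0]]
[[0,20],[4,0],[48,19],[50,0]]
[[0,20],[4,0],[29,20],[30,0],[48,19],[50,0]]
[[0,20],[6,0],[29,20],[30,0],[48,19],[50,0]]
[[0,20],[6,0],[29,20],[30,0],[48,19],[50,0]]
[[0,20],[6,0],[17,11],[18,0],[29,20],[30,0],[48,19],[50,0]]
[[0,20],[6,4],[10,0],[17,11],[18,0],[29,20],[30,0],[48,19],[50,0]]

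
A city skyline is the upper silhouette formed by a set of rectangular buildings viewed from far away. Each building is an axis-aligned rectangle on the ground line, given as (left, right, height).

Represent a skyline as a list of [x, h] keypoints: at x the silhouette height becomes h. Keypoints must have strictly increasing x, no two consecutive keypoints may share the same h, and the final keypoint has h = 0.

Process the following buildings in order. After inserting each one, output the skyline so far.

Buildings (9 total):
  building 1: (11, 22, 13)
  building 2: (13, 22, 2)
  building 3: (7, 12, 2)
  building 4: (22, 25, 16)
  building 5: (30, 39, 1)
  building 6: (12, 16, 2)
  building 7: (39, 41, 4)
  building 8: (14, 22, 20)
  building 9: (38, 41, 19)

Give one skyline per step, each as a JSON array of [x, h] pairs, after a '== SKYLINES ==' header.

== SKYLINES ==
[[11,13],[22,0]]
[[11,13],[22,0]]
[[7,2],[11,13],[22,0]]
[[7,2],[11,13],[22,16],[25,0]]
[[7,2],[11,13],[22,16],[25,0],[30,1],[39,0]]
[[7,2],[11,13],[22,16],[25,0],[30,1],[39,0]]
[[7,2],[11,13],[22,16],[25,0],[30,1],[39,4],[41,0]]
[[7,2],[11,13],[14,20],[22,16],[25,0],[30,1],[39,4],[41,0]]
[[7,2],[11,13],[14,20],[22,16],[25,0],[30,1],[38,19],[41,0]]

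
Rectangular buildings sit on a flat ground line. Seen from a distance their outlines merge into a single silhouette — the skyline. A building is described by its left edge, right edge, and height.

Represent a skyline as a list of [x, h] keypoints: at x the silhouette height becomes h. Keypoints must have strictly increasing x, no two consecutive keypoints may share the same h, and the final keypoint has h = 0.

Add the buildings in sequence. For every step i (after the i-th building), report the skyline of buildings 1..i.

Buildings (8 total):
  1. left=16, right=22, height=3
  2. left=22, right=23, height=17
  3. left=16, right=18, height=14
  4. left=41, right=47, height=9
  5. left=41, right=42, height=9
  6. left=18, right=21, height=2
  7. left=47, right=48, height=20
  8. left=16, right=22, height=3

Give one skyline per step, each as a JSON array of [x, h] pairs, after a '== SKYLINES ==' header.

== SKYLINES ==
[[16,3],[22,0]]
[[16,3],[22,17],[23,0]]
[[16,14],[18,3],[22,17],[23,0]]
[[16,14],[18,3],[22,17],[23,0],[41,9],[47,0]]
[[16,14],[18,3],[22,17],[23,0],[41,9],[47,0]]
[[16,14],[18,3],[22,17],[23,0],[41,9],[47,0]]
[[16,14],[18,3],[22,17],[23,0],[41,9],[47,20],[48,0]]
[[16,14],[18,3],[22,17],[23,0],[41,9],[47,20],[48,0]]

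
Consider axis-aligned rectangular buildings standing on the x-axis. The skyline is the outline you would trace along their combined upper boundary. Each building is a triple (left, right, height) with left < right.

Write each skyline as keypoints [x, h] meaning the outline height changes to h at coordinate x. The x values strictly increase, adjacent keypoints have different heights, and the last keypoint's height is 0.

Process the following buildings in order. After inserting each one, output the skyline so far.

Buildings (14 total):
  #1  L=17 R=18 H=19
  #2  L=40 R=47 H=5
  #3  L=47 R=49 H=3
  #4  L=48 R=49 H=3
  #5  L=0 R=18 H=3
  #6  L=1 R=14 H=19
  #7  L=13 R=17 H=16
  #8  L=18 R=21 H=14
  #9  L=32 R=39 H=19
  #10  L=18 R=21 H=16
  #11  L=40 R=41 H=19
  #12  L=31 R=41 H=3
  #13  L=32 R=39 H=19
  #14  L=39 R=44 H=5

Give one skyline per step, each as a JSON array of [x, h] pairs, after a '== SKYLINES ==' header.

== SKYLINES ==
[[17,19],[18,0]]
[[17,19],[18,0],[40,5],[47,0]]
[[17,19],[18,0],[40,5],[47,3],[49,0]]
[[17,19],[18,0],[40,5],[47,3],[49,0]]
[[0,3],[17,19],[18,0],[40,5],[47,3],[49,0]]
[[0,3],[1,19],[14,3],[17,19],[18,0],[40,5],[47,3],[49,0]]
[[0,3],[1,19],[14,16],[17,19],[18,0],[40,5],[47,3],[49,0]]
[[0,3],[1,19],[14,16],[17,19],[18,14],[21,0],[40,5],[47,3],[49,0]]
[[0,3],[1,19],[14,16],[17,19],[18,14],[21,0],[32,19],[39,0],[40,5],[47,3],[49,0]]
[[0,3],[1,19],[14,16],[17,19],[18,16],[21,0],[32,19],[39,0],[40,5],[47,3],[49,0]]
[[0,3],[1,19],[14,16],[17,19],[18,16],[21,0],[32,19],[39,0],[40,19],[41,5],[47,3],[49,0]]
[[0,3],[1,19],[14,16],[17,19],[18,16],[21,0],[31,3],[32,19],[39,3],[40,19],[41,5],[47,3],[49,0]]
[[0,3],[1,19],[14,16],[17,19],[18,16],[21,0],[31,3],[32,19],[39,3],[40,19],[41,5],[47,3],[49,0]]
[[0,3],[1,19],[14,16],[17,19],[18,16],[21,0],[31,3],[32,19],[39,5],[40,19],[41,5],[47,3],[49,0]]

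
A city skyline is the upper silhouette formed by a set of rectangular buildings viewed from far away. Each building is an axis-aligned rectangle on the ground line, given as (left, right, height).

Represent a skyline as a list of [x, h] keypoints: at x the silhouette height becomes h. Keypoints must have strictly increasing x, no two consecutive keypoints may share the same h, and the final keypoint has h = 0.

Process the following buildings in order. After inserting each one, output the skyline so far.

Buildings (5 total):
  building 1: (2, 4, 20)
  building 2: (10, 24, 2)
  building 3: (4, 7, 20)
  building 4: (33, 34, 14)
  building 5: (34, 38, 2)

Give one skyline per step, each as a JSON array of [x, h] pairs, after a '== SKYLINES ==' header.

== SKYLINES ==
[[2,20],[4,0]]
[[2,20],[4,0],[10,2],[24,0]]
[[2,20],[7,0],[10,2],[24,0]]
[[2,20],[7,0],[10,2],[24,0],[33,14],[34,0]]
[[2,20],[7,0],[10,2],[24,0],[33,14],[34,2],[38,0]]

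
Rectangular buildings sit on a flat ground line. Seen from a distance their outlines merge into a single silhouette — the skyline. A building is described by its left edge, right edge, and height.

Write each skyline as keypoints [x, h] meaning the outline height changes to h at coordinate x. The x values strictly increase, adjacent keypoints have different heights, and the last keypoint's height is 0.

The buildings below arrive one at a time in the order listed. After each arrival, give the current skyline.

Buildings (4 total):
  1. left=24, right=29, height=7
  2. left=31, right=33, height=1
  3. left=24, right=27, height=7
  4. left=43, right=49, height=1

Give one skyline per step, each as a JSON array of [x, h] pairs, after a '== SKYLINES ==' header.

== SKYLINES ==
[[24,7],[29,0]]
[[24,7],[29,0],[31,1],[33,0]]
[[24,7],[29,0],[31,1],[33,0]]
[[24,7],[29,0],[31,1],[33,0],[43,1],[49,0]]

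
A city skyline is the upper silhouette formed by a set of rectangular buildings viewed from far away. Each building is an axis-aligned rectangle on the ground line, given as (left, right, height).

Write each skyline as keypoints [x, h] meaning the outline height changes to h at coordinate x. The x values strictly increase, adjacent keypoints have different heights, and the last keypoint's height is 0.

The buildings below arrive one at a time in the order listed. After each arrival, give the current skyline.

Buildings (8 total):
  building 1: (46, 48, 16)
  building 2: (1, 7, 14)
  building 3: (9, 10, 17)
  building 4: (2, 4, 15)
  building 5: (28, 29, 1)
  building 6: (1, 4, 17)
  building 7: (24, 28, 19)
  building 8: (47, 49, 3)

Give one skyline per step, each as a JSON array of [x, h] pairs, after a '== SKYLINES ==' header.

== SKYLINES ==
[[46,16],[48,0]]
[[1,14],[7,0],[46,16],[48,0]]
[[1,14],[7,0],[9,17],[10,0],[46,16],[48,0]]
[[1,14],[2,15],[4,14],[7,0],[9,17],[10,0],[46,16],[48,0]]
[[1,14],[2,15],[4,14],[7,0],[9,17],[10,0],[28,1],[29,0],[46,16],[48,0]]
[[1,17],[4,14],[7,0],[9,17],[10,0],[28,1],[29,0],[46,16],[48,0]]
[[1,17],[4,14],[7,0],[9,17],[10,0],[24,19],[28,1],[29,0],[46,16],[48,0]]
[[1,17],[4,14],[7,0],[9,17],[10,0],[24,19],[28,1],[29,0],[46,16],[48,3],[49,0]]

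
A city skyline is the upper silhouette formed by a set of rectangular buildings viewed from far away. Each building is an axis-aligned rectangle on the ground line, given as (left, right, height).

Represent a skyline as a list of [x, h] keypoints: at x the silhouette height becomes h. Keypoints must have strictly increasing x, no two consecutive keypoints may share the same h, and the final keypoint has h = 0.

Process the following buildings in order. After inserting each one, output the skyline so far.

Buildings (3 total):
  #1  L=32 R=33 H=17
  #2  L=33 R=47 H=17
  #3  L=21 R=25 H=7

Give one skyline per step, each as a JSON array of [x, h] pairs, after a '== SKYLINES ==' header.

== SKYLINES ==
[[32,17],[33,0]]
[[32,17],[47,0]]
[[21,7],[25,0],[32,17],[47,0]]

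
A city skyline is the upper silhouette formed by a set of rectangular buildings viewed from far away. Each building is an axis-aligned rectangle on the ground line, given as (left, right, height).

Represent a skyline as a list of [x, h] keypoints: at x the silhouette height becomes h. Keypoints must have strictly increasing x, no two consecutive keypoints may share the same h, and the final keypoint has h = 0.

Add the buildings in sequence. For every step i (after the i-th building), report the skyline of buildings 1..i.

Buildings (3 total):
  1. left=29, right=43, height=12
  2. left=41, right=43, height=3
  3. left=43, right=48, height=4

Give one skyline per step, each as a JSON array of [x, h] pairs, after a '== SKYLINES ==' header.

== SKYLINES ==
[[29,12],[43,0]]
[[29,12],[43,0]]
[[29,12],[43,4],[48,0]]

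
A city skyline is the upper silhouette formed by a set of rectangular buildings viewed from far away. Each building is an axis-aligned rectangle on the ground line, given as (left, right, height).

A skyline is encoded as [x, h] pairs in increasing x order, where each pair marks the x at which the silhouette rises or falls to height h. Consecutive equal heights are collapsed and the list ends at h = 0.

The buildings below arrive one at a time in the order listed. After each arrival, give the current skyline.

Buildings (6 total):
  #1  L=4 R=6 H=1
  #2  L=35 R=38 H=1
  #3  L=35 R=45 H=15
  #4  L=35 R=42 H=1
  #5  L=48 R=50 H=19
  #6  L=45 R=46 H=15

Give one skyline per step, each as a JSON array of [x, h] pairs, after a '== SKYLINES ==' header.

== SKYLINES ==
[[4,1],[6,0]]
[[4,1],[6,0],[35,1],[38,0]]
[[4,1],[6,0],[35,15],[45,0]]
[[4,1],[6,0],[35,15],[45,0]]
[[4,1],[6,0],[35,15],[45,0],[48,19],[50,0]]
[[4,1],[6,0],[35,15],[46,0],[48,19],[50,0]]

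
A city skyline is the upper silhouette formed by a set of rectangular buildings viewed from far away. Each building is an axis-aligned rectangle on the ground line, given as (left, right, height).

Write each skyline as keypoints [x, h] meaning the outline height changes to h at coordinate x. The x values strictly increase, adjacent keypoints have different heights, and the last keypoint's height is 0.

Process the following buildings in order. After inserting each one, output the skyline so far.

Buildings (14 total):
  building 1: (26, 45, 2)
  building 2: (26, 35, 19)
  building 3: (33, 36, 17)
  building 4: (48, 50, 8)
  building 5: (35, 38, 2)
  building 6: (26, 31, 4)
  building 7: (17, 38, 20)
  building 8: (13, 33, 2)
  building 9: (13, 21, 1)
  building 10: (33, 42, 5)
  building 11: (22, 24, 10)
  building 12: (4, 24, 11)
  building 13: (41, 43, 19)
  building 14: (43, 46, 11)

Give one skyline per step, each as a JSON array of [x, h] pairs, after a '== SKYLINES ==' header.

== SKYLINES ==
[[26,2],[45,0]]
[[26,19],[35,2],[45,0]]
[[26,19],[35,17],[36,2],[45,0]]
[[26,19],[35,17],[36,2],[45,0],[48,8],[50,0]]
[[26,19],[35,17],[36,2],[45,0],[48,8],[50,0]]
[[26,19],[35,17],[36,2],[45,0],[48,8],[50,0]]
[[17,20],[38,2],[45,0],[48,8],[50,0]]
[[13,2],[17,20],[38,2],[45,0],[48,8],[50,0]]
[[13,2],[17,20],[38,2],[45,0],[48,8],[50,0]]
[[13,2],[17,20],[38,5],[42,2],[45,0],[48,8],[50,0]]
[[13,2],[17,20],[38,5],[42,2],[45,0],[48,8],[50,0]]
[[4,11],[17,20],[38,5],[42,2],[45,0],[48,8],[50,0]]
[[4,11],[17,20],[38,5],[41,19],[43,2],[45,0],[48,8],[50,0]]
[[4,11],[17,20],[38,5],[41,19],[43,11],[46,0],[48,8],[50,0]]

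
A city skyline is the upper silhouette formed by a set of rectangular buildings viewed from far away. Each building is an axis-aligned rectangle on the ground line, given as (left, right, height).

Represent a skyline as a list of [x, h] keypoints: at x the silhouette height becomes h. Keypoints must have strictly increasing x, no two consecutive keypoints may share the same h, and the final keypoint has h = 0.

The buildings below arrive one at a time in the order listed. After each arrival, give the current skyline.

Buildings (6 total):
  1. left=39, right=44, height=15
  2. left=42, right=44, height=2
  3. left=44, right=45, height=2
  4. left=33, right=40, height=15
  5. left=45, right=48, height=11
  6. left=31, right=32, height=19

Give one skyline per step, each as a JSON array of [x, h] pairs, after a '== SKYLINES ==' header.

== SKYLINES ==
[[39,15],[44,0]]
[[39,15],[44,0]]
[[39,15],[44,2],[45,0]]
[[33,15],[44,2],[45,0]]
[[33,15],[44,2],[45,11],[48,0]]
[[31,19],[32,0],[33,15],[44,2],[45,11],[48,0]]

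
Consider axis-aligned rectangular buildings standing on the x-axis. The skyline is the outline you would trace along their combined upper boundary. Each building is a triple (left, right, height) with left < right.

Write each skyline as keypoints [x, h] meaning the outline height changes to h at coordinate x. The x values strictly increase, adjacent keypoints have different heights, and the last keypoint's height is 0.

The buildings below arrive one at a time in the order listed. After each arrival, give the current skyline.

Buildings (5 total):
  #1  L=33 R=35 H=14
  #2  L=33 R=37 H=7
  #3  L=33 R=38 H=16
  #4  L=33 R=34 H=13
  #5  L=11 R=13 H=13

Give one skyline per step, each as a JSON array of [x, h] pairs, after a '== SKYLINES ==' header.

== SKYLINES ==
[[33,14],[35,0]]
[[33,14],[35,7],[37,0]]
[[33,16],[38,0]]
[[33,16],[38,0]]
[[11,13],[13,0],[33,16],[38,0]]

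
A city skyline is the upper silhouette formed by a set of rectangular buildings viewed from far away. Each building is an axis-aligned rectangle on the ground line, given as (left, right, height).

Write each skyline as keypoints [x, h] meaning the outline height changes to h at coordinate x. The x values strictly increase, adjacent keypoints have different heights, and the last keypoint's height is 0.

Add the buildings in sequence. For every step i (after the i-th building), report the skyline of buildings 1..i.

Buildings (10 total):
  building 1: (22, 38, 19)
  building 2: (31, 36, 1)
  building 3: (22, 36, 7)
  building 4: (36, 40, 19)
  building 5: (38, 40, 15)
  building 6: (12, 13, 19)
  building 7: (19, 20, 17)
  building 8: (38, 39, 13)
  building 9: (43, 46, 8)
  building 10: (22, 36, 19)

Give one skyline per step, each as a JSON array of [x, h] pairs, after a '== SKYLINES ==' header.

== SKYLINES ==
[[22,19],[38,0]]
[[22,19],[38,0]]
[[22,19],[38,0]]
[[22,19],[40,0]]
[[22,19],[40,0]]
[[12,19],[13,0],[22,19],[40,0]]
[[12,19],[13,0],[19,17],[20,0],[22,19],[40,0]]
[[12,19],[13,0],[19,17],[20,0],[22,19],[40,0]]
[[12,19],[13,0],[19,17],[20,0],[22,19],[40,0],[43,8],[46,0]]
[[12,19],[13,0],[19,17],[20,0],[22,19],[40,0],[43,8],[46,0]]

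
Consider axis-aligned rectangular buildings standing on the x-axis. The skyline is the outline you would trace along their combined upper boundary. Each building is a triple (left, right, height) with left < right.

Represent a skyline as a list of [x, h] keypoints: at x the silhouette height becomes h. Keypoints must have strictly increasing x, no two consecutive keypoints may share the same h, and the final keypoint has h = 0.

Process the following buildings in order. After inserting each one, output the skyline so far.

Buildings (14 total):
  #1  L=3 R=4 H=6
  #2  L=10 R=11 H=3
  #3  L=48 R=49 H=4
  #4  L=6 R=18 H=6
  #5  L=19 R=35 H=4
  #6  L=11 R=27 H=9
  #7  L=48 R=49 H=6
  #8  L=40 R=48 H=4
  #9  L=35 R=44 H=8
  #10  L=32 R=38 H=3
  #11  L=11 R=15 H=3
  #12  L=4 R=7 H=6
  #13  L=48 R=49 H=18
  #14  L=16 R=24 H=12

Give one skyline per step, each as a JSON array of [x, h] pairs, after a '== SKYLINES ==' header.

== SKYLINES ==
[[3,6],[4,0]]
[[3,6],[4,0],[10,3],[11,0]]
[[3,6],[4,0],[10,3],[11,0],[48,4],[49,0]]
[[3,6],[4,0],[6,6],[18,0],[48,4],[49,0]]
[[3,6],[4,0],[6,6],[18,0],[19,4],[35,0],[48,4],[49,0]]
[[3,6],[4,0],[6,6],[11,9],[27,4],[35,0],[48,4],[49,0]]
[[3,6],[4,0],[6,6],[11,9],[27,4],[35,0],[48,6],[49,0]]
[[3,6],[4,0],[6,6],[11,9],[27,4],[35,0],[40,4],[48,6],[49,0]]
[[3,6],[4,0],[6,6],[11,9],[27,4],[35,8],[44,4],[48,6],[49,0]]
[[3,6],[4,0],[6,6],[11,9],[27,4],[35,8],[44,4],[48,6],[49,0]]
[[3,6],[4,0],[6,6],[11,9],[27,4],[35,8],[44,4],[48,6],[49,0]]
[[3,6],[11,9],[27,4],[35,8],[44,4],[48,6],[49,0]]
[[3,6],[11,9],[27,4],[35,8],[44,4],[48,18],[49,0]]
[[3,6],[11,9],[16,12],[24,9],[27,4],[35,8],[44,4],[48,18],[49,0]]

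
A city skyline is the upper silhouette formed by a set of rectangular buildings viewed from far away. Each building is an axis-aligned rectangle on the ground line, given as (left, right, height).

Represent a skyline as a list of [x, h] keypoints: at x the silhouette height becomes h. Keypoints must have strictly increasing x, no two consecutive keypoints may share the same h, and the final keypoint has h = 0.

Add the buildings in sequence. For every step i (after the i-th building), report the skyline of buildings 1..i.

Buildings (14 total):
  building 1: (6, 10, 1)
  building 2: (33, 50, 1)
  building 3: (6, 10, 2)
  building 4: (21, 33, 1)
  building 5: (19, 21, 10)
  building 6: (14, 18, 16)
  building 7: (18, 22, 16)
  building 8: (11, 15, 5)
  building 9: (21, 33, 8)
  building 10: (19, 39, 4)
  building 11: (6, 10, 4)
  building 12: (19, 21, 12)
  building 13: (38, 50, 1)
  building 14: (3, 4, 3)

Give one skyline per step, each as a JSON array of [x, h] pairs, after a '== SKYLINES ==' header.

== SKYLINES ==
[[6,1],[10,0]]
[[6,1],[10,0],[33,1],[50,0]]
[[6,2],[10,0],[33,1],[50,0]]
[[6,2],[10,0],[21,1],[50,0]]
[[6,2],[10,0],[19,10],[21,1],[50,0]]
[[6,2],[10,0],[14,16],[18,0],[19,10],[21,1],[50,0]]
[[6,2],[10,0],[14,16],[22,1],[50,0]]
[[6,2],[10,0],[11,5],[14,16],[22,1],[50,0]]
[[6,2],[10,0],[11,5],[14,16],[22,8],[33,1],[50,0]]
[[6,2],[10,0],[11,5],[14,16],[22,8],[33,4],[39,1],[50,0]]
[[6,4],[10,0],[11,5],[14,16],[22,8],[33,4],[39,1],[50,0]]
[[6,4],[10,0],[11,5],[14,16],[22,8],[33,4],[39,1],[50,0]]
[[6,4],[10,0],[11,5],[14,16],[22,8],[33,4],[39,1],[50,0]]
[[3,3],[4,0],[6,4],[10,0],[11,5],[14,16],[22,8],[33,4],[39,1],[50,0]]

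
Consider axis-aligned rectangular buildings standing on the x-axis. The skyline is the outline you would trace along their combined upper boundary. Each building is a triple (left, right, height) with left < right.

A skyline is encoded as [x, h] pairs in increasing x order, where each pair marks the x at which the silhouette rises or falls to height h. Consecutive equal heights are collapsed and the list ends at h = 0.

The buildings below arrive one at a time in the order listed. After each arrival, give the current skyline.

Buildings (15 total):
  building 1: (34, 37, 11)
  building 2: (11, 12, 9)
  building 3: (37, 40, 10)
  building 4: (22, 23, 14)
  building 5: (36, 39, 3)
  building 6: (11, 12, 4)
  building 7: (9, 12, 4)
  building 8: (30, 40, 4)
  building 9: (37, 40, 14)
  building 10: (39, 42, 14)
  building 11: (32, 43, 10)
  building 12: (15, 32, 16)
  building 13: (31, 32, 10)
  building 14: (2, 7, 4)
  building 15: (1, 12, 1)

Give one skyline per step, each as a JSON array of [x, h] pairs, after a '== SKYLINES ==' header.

== SKYLINES ==
[[34,11],[37,0]]
[[11,9],[12,0],[34,11],[37,0]]
[[11,9],[12,0],[34,11],[37,10],[40,0]]
[[11,9],[12,0],[22,14],[23,0],[34,11],[37,10],[40,0]]
[[11,9],[12,0],[22,14],[23,0],[34,11],[37,10],[40,0]]
[[11,9],[12,0],[22,14],[23,0],[34,11],[37,10],[40,0]]
[[9,4],[11,9],[12,0],[22,14],[23,0],[34,11],[37,10],[40,0]]
[[9,4],[11,9],[12,0],[22,14],[23,0],[30,4],[34,11],[37,10],[40,0]]
[[9,4],[11,9],[12,0],[22,14],[23,0],[30,4],[34,11],[37,14],[40,0]]
[[9,4],[11,9],[12,0],[22,14],[23,0],[30,4],[34,11],[37,14],[42,0]]
[[9,4],[11,9],[12,0],[22,14],[23,0],[30,4],[32,10],[34,11],[37,14],[42,10],[43,0]]
[[9,4],[11,9],[12,0],[15,16],[32,10],[34,11],[37,14],[42,10],[43,0]]
[[9,4],[11,9],[12,0],[15,16],[32,10],[34,11],[37,14],[42,10],[43,0]]
[[2,4],[7,0],[9,4],[11,9],[12,0],[15,16],[32,10],[34,11],[37,14],[42,10],[43,0]]
[[1,1],[2,4],[7,1],[9,4],[11,9],[12,0],[15,16],[32,10],[34,11],[37,14],[42,10],[43,0]]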